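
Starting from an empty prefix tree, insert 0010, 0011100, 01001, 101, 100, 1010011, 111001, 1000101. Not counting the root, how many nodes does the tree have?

Insert word by word; a character creates a node only if that edge doesn't already exist:
  "0010" → 4 new (0, 0, 1, 0)
  "0011100" → prefix "001" already present; 4 new (1, 1, 0, 0)
  "01001" → prefix "0" already present; 4 new (1, 0, 0, 1)
  "101" → 3 new (1, 0, 1)
  "100" → prefix "10" already present; 1 new (0)
  "1010011" → prefix "101" already present; 4 new (0, 0, 1, 1)
  "111001" → prefix "1" already present; 5 new (1, 1, 0, 0, 1)
  "1000101" → prefix "100" already present; 4 new (0, 1, 0, 1)
Total nodes = 4 + 4 + 4 + 3 + 1 + 4 + 5 + 4 = 29

29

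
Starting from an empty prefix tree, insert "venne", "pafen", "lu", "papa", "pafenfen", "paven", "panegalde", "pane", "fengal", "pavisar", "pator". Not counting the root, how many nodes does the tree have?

Insert word by word; a character creates a node only if that edge doesn't already exist:
  "venne" → 5 new (v, e, n, n, e)
  "pafen" → 5 new (p, a, f, e, n)
  "lu" → 2 new (l, u)
  "papa" → prefix "pa" already present; 2 new (p, a)
  "pafenfen" → prefix "pafen" already present; 3 new (f, e, n)
  "paven" → prefix "pa" already present; 3 new (v, e, n)
  "panegalde" → prefix "pa" already present; 7 new (n, e, g, a, l, d, e)
  "pane" → prefix "pane" already present; 0 new (none)
  "fengal" → 6 new (f, e, n, g, a, l)
  "pavisar" → prefix "pav" already present; 4 new (i, s, a, r)
  "pator" → prefix "pa" already present; 3 new (t, o, r)
Total nodes = 5 + 5 + 2 + 2 + 3 + 3 + 7 + 0 + 6 + 4 + 3 = 40

40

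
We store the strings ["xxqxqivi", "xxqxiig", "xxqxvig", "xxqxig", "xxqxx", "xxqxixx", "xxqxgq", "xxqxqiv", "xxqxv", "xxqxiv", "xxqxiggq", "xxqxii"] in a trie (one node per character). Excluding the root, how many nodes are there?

Trace insertions, counting only characters that open a new branch:
  "xxqxqivi" → 8 new (x, x, q, x, q, i, v, i)
  "xxqxiig" → prefix "xxqx" already present; 3 new (i, i, g)
  "xxqxvig" → prefix "xxqx" already present; 3 new (v, i, g)
  "xxqxig" → prefix "xxqxi" already present; 1 new (g)
  "xxqxx" → prefix "xxqx" already present; 1 new (x)
  "xxqxixx" → prefix "xxqxi" already present; 2 new (x, x)
  "xxqxgq" → prefix "xxqx" already present; 2 new (g, q)
  "xxqxqiv" → prefix "xxqxqiv" already present; 0 new (none)
  "xxqxv" → prefix "xxqxv" already present; 0 new (none)
  "xxqxiv" → prefix "xxqxi" already present; 1 new (v)
  "xxqxiggq" → prefix "xxqxig" already present; 2 new (g, q)
  "xxqxii" → prefix "xxqxii" already present; 0 new (none)
Total nodes = 8 + 3 + 3 + 1 + 1 + 2 + 2 + 0 + 0 + 1 + 2 + 0 = 23

23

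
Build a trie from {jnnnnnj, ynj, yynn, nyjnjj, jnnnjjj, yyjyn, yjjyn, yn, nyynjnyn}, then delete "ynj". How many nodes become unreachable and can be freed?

1

After clearing the end-marker at "ynj", prune upward until reaching a node still needed by another word.
The suffix "j" (1 node) is used only by "ynj"; "yn" is itself a stored word, so pruning stops there.
Nodes removed: 1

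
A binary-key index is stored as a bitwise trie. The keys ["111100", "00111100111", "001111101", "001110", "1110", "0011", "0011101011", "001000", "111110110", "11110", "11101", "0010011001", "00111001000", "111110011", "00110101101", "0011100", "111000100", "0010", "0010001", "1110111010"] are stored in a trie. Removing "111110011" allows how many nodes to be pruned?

3

Walk "111110011" from the leaf back toward the root, removing each node that no remaining word uses.
The suffix "011" (3 nodes) is used only by "111110011"; the node for "111110" still has the child "1", so pruning stops there.
Nodes removed: 3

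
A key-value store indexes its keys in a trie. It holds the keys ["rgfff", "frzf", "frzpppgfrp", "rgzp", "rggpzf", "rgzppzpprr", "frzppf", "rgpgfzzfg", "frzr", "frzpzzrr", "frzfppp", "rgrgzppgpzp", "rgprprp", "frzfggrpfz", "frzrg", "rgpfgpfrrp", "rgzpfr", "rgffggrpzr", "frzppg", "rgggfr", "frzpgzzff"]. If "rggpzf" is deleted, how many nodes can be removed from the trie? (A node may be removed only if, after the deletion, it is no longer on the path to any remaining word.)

3

Walk "rggpzf" from the leaf back toward the root, removing each node that no remaining word uses.
The suffix "pzf" (3 nodes) is used only by "rggpzf"; the node for "rgg" still has the child "g", so pruning stops there.
Nodes removed: 3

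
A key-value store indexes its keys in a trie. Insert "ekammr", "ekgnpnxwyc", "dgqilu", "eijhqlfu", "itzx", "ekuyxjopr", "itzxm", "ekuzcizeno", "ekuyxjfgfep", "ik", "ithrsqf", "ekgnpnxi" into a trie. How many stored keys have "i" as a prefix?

4

Filter for entries beginning with "i":
Words under "i": ik, ithrsqf, itzx, itzxm
Count: 4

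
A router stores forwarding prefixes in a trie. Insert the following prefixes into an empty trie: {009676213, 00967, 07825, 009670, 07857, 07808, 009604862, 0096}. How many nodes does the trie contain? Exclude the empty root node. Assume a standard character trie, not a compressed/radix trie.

Count nodes per top-level branch (shared prefixes stored once):
  '0'-branch (0096, 009604862, 00967, 009670, 009676213, 07808, 07825, 07857): 23 nodes
Sum: 23

23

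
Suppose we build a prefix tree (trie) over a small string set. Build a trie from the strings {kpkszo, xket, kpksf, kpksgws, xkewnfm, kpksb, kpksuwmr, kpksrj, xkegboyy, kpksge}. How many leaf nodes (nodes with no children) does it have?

10

A leaf is a node with no children — equivalently, the end of a word that is not a proper prefix of any other stored word.
Those words: "kpksb", "kpksf", "kpksge", "kpksgws", "kpksrj", "kpksuwmr", "kpkszo", "xkegboyy", "xket", "xkewnfm"
Leaf count: 10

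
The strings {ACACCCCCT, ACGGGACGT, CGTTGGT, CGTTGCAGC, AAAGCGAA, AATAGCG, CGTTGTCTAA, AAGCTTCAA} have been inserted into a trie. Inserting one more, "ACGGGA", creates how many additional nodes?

0

Every character of "ACGGGA" already lies on an existing path (it is a prefix of some stored word).
No new nodes are needed: 0.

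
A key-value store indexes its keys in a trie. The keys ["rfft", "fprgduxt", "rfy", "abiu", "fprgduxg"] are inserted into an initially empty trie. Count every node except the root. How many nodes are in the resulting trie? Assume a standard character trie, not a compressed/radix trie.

18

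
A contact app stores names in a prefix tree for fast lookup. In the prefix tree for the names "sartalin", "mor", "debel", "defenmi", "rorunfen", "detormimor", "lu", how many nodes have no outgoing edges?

A leaf is a node with no children — equivalently, the end of a word that is not a proper prefix of any other stored word.
Those words: "debel", "defenmi", "detormimor", "lu", "mor", "rorunfen", "sartalin"
Leaf count: 7

7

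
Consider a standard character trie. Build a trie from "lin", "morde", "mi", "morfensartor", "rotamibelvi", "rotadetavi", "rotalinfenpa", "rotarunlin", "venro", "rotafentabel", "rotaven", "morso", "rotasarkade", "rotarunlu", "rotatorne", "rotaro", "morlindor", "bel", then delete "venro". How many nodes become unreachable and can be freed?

5

After clearing the end-marker at "venro", prune upward until reaching a node still needed by another word.
No other word shares any prefix with "venro", so all 5 of its nodes go.
Nodes removed: 5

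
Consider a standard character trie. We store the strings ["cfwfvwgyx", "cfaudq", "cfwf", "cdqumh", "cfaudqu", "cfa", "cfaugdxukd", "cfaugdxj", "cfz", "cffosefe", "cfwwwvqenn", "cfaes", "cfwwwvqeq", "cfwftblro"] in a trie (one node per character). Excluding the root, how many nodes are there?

48

Insert word by word; a character creates a node only if that edge doesn't already exist:
  "cfwfvwgyx" → 9 new (c, f, w, f, v, w, g, y, x)
  "cfaudq" → prefix "cf" already present; 4 new (a, u, d, q)
  "cfwf" → prefix "cfwf" already present; 0 new (none)
  "cdqumh" → prefix "c" already present; 5 new (d, q, u, m, h)
  "cfaudqu" → prefix "cfaudq" already present; 1 new (u)
  "cfa" → prefix "cfa" already present; 0 new (none)
  "cfaugdxukd" → prefix "cfau" already present; 6 new (g, d, x, u, k, d)
  "cfaugdxj" → prefix "cfaugdx" already present; 1 new (j)
  "cfz" → prefix "cf" already present; 1 new (z)
  "cffosefe" → prefix "cf" already present; 6 new (f, o, s, e, f, e)
  "cfwwwvqenn" → prefix "cfw" already present; 7 new (w, w, v, q, e, n, n)
  "cfaes" → prefix "cfa" already present; 2 new (e, s)
  "cfwwwvqeq" → prefix "cfwwwvqe" already present; 1 new (q)
  "cfwftblro" → prefix "cfwf" already present; 5 new (t, b, l, r, o)
Total nodes = 9 + 4 + 0 + 5 + 1 + 0 + 6 + 1 + 1 + 6 + 7 + 2 + 1 + 5 = 48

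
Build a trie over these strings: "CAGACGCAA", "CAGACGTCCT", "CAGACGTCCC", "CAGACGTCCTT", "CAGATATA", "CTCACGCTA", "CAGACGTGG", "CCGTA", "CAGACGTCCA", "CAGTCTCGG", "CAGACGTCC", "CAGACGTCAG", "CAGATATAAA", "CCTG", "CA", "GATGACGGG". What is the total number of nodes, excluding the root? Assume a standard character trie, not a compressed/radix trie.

55

Insert word by word; a character creates a node only if that edge doesn't already exist:
  "CAGACGCAA" → 9 new (C, A, G, A, C, G, C, A, A)
  "CAGACGTCCT" → prefix "CAGACG" already present; 4 new (T, C, C, T)
  "CAGACGTCCC" → prefix "CAGACGTCC" already present; 1 new (C)
  "CAGACGTCCTT" → prefix "CAGACGTCCT" already present; 1 new (T)
  "CAGATATA" → prefix "CAGA" already present; 4 new (T, A, T, A)
  "CTCACGCTA" → prefix "C" already present; 8 new (T, C, A, C, G, C, T, A)
  "CAGACGTGG" → prefix "CAGACGT" already present; 2 new (G, G)
  "CCGTA" → prefix "C" already present; 4 new (C, G, T, A)
  "CAGACGTCCA" → prefix "CAGACGTCC" already present; 1 new (A)
  "CAGTCTCGG" → prefix "CAG" already present; 6 new (T, C, T, C, G, G)
  "CAGACGTCC" → prefix "CAGACGTCC" already present; 0 new (none)
  "CAGACGTCAG" → prefix "CAGACGTC" already present; 2 new (A, G)
  "CAGATATAAA" → prefix "CAGATATA" already present; 2 new (A, A)
  "CCTG" → prefix "CC" already present; 2 new (T, G)
  "CA" → prefix "CA" already present; 0 new (none)
  "GATGACGGG" → 9 new (G, A, T, G, A, C, G, G, G)
Total nodes = 9 + 4 + 1 + 1 + 4 + 8 + 2 + 4 + 1 + 6 + 0 + 2 + 2 + 2 + 0 + 9 = 55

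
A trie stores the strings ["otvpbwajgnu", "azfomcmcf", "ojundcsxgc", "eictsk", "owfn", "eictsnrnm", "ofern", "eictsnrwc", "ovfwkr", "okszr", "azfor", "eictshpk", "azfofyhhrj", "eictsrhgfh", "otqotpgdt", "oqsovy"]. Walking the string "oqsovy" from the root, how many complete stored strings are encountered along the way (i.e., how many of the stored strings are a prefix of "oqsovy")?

Traverse "oqsovy" character by character; count nodes along the way that are marked as word ends.
Prefixes of the query that are stored words: "oqsovy"
Count: 1

1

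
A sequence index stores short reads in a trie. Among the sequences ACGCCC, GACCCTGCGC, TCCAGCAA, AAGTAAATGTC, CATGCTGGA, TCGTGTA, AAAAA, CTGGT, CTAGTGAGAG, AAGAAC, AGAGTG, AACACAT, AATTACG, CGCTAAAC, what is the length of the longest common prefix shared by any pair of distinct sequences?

Equivalently: take the maximum, over all pairs, of their longest common prefix length.
e.g. "AAGAAC" and "AAGTAAATGTC" share the prefix "AAG" of length 3; no pair shares a longer one.
Longest shared-prefix length: 3

3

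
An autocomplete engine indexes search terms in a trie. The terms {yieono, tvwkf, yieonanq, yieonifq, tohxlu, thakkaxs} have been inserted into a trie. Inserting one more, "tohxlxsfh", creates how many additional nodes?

4

The longest prefix of "tohxlxsfh" already in the trie is "tohxl" (length 5).
Each of the 4 remaining characters creates one node.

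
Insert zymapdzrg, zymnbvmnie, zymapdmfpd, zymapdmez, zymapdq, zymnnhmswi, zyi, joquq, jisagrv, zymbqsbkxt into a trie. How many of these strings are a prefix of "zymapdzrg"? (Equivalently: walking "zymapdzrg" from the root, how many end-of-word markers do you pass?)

1

Traverse "zymapdzrg" character by character; count nodes along the way that are marked as word ends.
Prefixes of the query that are stored words: "zymapdzrg"
Count: 1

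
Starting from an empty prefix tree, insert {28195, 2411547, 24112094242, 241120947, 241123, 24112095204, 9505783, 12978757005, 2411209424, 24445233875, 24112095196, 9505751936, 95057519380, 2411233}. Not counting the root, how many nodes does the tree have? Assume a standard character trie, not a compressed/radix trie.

Insert word by word; a character creates a node only if that edge doesn't already exist:
  "28195" → 5 new (2, 8, 1, 9, 5)
  "2411547" → prefix "2" already present; 6 new (4, 1, 1, 5, 4, 7)
  "24112094242" → prefix "2411" already present; 7 new (2, 0, 9, 4, 2, 4, 2)
  "241120947" → prefix "24112094" already present; 1 new (7)
  "241123" → prefix "24112" already present; 1 new (3)
  "24112095204" → prefix "2411209" already present; 4 new (5, 2, 0, 4)
  "9505783" → 7 new (9, 5, 0, 5, 7, 8, 3)
  "12978757005" → 11 new (1, 2, 9, 7, 8, 7, 5, 7, 0, 0, 5)
  "2411209424" → prefix "2411209424" already present; 0 new (none)
  "24445233875" → prefix "24" already present; 9 new (4, 4, 5, 2, 3, 3, 8, 7, 5)
  "24112095196" → prefix "24112095" already present; 3 new (1, 9, 6)
  "9505751936" → prefix "95057" already present; 5 new (5, 1, 9, 3, 6)
  "95057519380" → prefix "950575193" already present; 2 new (8, 0)
  "2411233" → prefix "241123" already present; 1 new (3)
Total nodes = 5 + 6 + 7 + 1 + 1 + 4 + 7 + 11 + 0 + 9 + 3 + 5 + 2 + 1 = 62

62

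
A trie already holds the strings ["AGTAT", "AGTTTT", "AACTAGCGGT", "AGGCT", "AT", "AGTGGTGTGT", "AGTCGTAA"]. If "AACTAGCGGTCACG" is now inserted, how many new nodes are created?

4

"AACTAGCGGT" is already a path in the trie; the remaining "CACG" must be added.
Each of the 4 remaining characters creates one node.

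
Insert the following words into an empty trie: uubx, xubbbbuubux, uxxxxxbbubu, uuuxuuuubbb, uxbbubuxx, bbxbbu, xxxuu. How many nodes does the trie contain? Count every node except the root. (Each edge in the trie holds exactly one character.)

Count nodes per top-level branch (shared prefixes stored once):
  'b'-branch (bbxbbu): 6 nodes
  'u'-branch (uubx, uuuxuuuubbb, uxbbubuxx, uxxxxxbbubu): 30 nodes
  'x'-branch (xubbbbuubux, xxxuu): 15 nodes
Sum: 51

51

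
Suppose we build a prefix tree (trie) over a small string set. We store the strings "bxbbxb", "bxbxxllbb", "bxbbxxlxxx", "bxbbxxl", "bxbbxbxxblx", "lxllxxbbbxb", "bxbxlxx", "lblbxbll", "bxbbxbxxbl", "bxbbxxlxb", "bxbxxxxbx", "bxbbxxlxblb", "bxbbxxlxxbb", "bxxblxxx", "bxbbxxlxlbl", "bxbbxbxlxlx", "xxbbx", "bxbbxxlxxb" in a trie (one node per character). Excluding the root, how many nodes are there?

Count nodes per top-level branch (shared prefixes stored once):
  'b'-branch (bxbbxb, bxbbxbxlxlx, bxbbxbxxbl, bxbbxbxxblx, bxbbxxl, bxbbxxlxb, bxbbxxlxblb, bxbbxxlxlbl, bxbbxxlxxb, bxbbxxlxxbb, bxbbxxlxxx, bxbxlxx, bxbxxllbb, bxbxxxxbx, bxxblxxx): 47 nodes
  'l'-branch (lblbxbll, lxllxxbbbxb): 18 nodes
  'x'-branch (xxbbx): 5 nodes
Sum: 70

70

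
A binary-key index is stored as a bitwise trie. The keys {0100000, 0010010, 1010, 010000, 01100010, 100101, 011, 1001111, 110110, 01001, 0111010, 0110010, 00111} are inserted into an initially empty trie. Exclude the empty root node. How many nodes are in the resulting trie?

44

Insert word by word; a character creates a node only if that edge doesn't already exist:
  "0100000" → 7 new (0, 1, 0, 0, 0, 0, 0)
  "0010010" → prefix "0" already present; 6 new (0, 1, 0, 0, 1, 0)
  "1010" → 4 new (1, 0, 1, 0)
  "010000" → prefix "010000" already present; 0 new (none)
  "01100010" → prefix "01" already present; 6 new (1, 0, 0, 0, 1, 0)
  "100101" → prefix "10" already present; 4 new (0, 1, 0, 1)
  "011" → prefix "011" already present; 0 new (none)
  "1001111" → prefix "1001" already present; 3 new (1, 1, 1)
  "110110" → prefix "1" already present; 5 new (1, 0, 1, 1, 0)
  "01001" → prefix "0100" already present; 1 new (1)
  "0111010" → prefix "011" already present; 4 new (1, 0, 1, 0)
  "0110010" → prefix "01100" already present; 2 new (1, 0)
  "00111" → prefix "001" already present; 2 new (1, 1)
Total nodes = 7 + 6 + 4 + 0 + 6 + 4 + 0 + 3 + 5 + 1 + 4 + 2 + 2 = 44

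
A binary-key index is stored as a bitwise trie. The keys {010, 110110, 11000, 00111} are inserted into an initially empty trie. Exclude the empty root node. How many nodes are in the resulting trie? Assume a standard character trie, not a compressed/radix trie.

Count nodes per top-level branch (shared prefixes stored once):
  '0'-branch (00111, 010): 7 nodes
  '1'-branch (11000, 110110): 8 nodes
Sum: 15

15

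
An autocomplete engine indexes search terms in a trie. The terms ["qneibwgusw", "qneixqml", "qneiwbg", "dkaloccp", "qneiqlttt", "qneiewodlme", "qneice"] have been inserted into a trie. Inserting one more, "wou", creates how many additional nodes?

3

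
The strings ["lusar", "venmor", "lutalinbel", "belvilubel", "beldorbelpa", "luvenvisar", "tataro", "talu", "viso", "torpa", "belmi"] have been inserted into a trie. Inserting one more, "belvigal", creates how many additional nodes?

"belvi" is already a path in the trie; the remaining "gal" must be added.
Each of the 3 remaining characters creates one node.

3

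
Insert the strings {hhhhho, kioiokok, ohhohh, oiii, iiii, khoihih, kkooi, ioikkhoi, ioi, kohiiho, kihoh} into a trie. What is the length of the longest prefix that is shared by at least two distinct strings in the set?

The deepest shared node is where two words last agree before diverging.
e.g. "ioi" and "ioikkhoi" share the prefix "ioi" of length 3; no pair shares a longer one.
Longest shared-prefix length: 3

3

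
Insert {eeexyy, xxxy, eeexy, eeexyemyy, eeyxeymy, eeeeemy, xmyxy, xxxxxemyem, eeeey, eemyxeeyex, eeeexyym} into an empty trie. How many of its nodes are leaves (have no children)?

Leaves are exactly the stored words that no other stored word extends.
Those words: "eeeeemy", "eeeexyym", "eeeey", "eeexyemyy", "eeexyy", "eemyxeeyex", "eeyxeymy", "xmyxy", "xxxxxemyem", "xxxy"
Leaf count: 10

10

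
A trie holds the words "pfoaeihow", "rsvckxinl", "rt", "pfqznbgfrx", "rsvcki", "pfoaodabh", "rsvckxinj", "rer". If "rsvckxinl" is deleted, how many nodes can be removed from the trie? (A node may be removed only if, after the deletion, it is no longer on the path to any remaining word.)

1

After clearing the end-marker at "rsvckxinl", prune upward until reaching a node still needed by another word.
The suffix "l" (1 node) is used only by "rsvckxinl"; the node for "rsvckxin" still has the child "j", so pruning stops there.
Nodes removed: 1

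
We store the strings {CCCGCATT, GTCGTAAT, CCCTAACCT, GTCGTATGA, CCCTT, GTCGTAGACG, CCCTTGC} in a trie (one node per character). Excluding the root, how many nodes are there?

32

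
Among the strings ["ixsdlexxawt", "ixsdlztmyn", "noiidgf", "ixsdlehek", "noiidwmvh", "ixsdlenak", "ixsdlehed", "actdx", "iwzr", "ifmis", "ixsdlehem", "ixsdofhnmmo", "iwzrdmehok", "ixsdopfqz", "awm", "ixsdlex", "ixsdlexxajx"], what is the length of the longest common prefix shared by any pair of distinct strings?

9

The deepest shared node is where two words last agree before diverging.
"ixsdlexxajx" and "ixsdlexxawt" agree on "ixsdlexxa" (9 characters) before diverging; nothing deeper is shared.
Longest shared-prefix length: 9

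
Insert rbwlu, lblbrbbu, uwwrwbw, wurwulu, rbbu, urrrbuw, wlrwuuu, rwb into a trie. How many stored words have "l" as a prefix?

Traverse to the node for "l", then collect every word in that subtree.
Words under "l": lblbrbbu
Count: 1

1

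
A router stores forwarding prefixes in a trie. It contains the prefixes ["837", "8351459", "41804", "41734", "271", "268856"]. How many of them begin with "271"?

Walk to "271"; the words in its subtree are exactly those with that prefix.
Words under "271": 271
Count: 1

1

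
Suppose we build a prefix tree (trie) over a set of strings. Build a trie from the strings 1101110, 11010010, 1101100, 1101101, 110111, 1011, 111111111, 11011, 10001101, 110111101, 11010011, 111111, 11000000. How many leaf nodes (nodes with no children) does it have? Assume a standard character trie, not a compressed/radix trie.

10

Leaves are exactly the stored words that no other stored word extends.
Those words: "10001101", "1011", "11000000", "11010010", "11010011", "1101100", "1101101", "1101110", "110111101", "111111111"
Leaf count: 10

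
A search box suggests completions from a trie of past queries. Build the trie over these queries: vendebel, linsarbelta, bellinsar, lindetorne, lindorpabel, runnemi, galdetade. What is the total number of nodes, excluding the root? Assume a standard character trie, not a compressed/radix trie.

58

Count nodes per top-level branch (shared prefixes stored once):
  'b'-branch (bellinsar): 9 nodes
  'g'-branch (galdetade): 9 nodes
  'l'-branch (lindetorne, lindorpabel, linsarbelta): 25 nodes
  'r'-branch (runnemi): 7 nodes
  'v'-branch (vendebel): 8 nodes
Sum: 58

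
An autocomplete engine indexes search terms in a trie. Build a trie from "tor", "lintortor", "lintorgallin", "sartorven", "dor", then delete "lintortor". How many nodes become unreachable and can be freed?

3

A node on "lintortor"'s path can go only if nothing else ends at it or branches off below it.
The suffix "tor" (3 nodes) is used only by "lintortor"; the node for "lintor" still has the child "g", so pruning stops there.
Nodes removed: 3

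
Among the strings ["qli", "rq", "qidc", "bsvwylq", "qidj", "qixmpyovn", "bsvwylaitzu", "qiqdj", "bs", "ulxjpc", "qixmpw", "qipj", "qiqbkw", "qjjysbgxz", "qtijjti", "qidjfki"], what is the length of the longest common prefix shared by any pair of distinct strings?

Equivalently: take the maximum, over all pairs, of their longest common prefix length.
e.g. "bsvwylaitzu" and "bsvwylq" share the prefix "bsvwyl" of length 6; no pair shares a longer one.
Longest shared-prefix length: 6

6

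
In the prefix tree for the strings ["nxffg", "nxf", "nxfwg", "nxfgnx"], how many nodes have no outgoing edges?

Leaves are exactly the stored words that no other stored word extends.
Those words: "nxffg", "nxfgnx", "nxfwg"
Leaf count: 3

3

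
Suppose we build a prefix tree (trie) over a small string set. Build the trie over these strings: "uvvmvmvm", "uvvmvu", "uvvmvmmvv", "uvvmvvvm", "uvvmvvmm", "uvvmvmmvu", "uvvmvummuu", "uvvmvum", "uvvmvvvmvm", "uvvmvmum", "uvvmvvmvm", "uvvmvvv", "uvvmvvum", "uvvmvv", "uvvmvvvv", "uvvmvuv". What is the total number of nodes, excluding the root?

Trie structure (* marks end of a word):
(root)
└─ u
   └─ v
      └─ v
         └─ m
            └─ v
               ├─ m
               │  ├─ m
               │  │  └─ v
               │  │     ├─ u *
               │  │     └─ v *
               │  ├─ u
               │  │  └─ m *
               │  └─ v
               │     └─ m *
               ├─ u *
               │  ├─ m *
               │  │  └─ m
               │  │     └─ u
               │  │        └─ u *
               │  └─ v *
               └─ v *
                  ├─ m
                  │  ├─ m *
                  │  └─ v
                  │     └─ m *
                  ├─ u
                  │  └─ m *
                  └─ v *
                     ├─ m *
                     │  └─ v
                     │     └─ m *
                     └─ v *
Counting every labelled node above: 32.

32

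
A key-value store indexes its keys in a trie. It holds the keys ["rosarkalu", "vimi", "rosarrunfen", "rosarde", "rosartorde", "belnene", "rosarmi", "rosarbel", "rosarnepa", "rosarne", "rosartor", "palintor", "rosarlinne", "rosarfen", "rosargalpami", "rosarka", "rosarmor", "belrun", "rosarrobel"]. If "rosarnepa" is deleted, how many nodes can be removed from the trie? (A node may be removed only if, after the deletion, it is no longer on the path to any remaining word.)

A node on "rosarnepa"'s path can go only if nothing else ends at it or branches off below it.
The suffix "pa" (2 nodes) is used only by "rosarnepa"; "rosarne" is itself a stored word, so pruning stops there.
Nodes removed: 2

2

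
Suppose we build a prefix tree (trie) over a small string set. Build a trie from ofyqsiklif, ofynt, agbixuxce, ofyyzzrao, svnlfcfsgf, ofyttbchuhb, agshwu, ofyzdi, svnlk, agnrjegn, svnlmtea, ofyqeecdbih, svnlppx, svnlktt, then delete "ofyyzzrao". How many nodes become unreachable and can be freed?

A node on "ofyyzzrao"'s path can go only if nothing else ends at it or branches off below it.
The suffix "yzzrao" (6 nodes) is used only by "ofyyzzrao"; the node for "ofy" still has the child "q", so pruning stops there.
Nodes removed: 6

6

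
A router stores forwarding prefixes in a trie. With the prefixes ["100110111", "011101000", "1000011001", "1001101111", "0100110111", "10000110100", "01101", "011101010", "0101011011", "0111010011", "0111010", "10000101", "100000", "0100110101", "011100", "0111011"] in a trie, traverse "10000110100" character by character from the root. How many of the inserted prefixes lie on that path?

1

Traverse "10000110100" character by character; count nodes along the way that are marked as word ends.
Prefixes of the query that are stored words: "10000110100"
Count: 1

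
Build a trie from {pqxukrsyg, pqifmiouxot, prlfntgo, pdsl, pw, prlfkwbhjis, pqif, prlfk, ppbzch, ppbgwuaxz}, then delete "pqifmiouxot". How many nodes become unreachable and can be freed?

After clearing the end-marker at "pqifmiouxot", prune upward until reaching a node still needed by another word.
The suffix "miouxot" (7 nodes) is used only by "pqifmiouxot"; "pqif" is itself a stored word, so pruning stops there.
Nodes removed: 7

7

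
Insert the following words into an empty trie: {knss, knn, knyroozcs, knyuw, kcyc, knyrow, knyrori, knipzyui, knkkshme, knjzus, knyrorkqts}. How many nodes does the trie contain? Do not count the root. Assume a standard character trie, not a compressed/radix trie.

40

Trie structure (* marks end of a word):
(root)
└─ k
   ├─ c
   │  └─ y
   │     └─ c *
   └─ n
      ├─ i
      │  └─ p
      │     └─ z
      │        └─ y
      │           └─ u
      │              └─ i *
      ├─ j
      │  └─ z
      │     └─ u
      │        └─ s *
      ├─ k
      │  └─ k
      │     └─ s
      │        └─ h
      │           └─ m
      │              └─ e *
      ├─ n *
      ├─ s
      │  └─ s *
      └─ y
         ├─ r
         │  └─ o
         │     ├─ o
         │     │  └─ z
         │     │     └─ c
         │     │        └─ s *
         │     ├─ r
         │     │  ├─ i *
         │     │  └─ k
         │     │     └─ q
         │     │        └─ t
         │     │           └─ s *
         │     └─ w *
         └─ u
            └─ w *
Counting every labelled node above: 40.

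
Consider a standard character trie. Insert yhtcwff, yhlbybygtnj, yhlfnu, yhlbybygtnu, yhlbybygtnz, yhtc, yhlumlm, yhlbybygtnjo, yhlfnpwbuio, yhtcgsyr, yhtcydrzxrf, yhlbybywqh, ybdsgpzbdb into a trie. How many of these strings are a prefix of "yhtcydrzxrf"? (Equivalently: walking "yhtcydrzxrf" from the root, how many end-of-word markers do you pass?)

Traverse "yhtcydrzxrf" character by character; count nodes along the way that are marked as word ends.
Prefixes of the query that are stored words: "yhtc", "yhtcydrzxrf"
Count: 2

2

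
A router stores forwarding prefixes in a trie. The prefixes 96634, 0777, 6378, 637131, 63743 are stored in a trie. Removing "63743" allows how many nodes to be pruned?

2

After clearing the end-marker at "63743", prune upward until reaching a node still needed by another word.
The suffix "43" (2 nodes) is used only by "63743"; the node for "637" still has the child "8", so pruning stops there.
Nodes removed: 2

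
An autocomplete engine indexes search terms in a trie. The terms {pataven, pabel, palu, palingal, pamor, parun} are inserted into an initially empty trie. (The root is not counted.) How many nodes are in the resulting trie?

Count nodes per top-level branch (shared prefixes stored once):
  'p'-branch (pabel, palingal, palu, pamor, parun, pataven): 23 nodes
Sum: 23

23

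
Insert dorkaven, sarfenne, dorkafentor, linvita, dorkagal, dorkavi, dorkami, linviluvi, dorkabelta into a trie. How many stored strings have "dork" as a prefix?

Filter for entries beginning with "dork":
Words under "dork": dorkabelta, dorkafentor, dorkagal, dorkami, dorkaven, dorkavi
Count: 6

6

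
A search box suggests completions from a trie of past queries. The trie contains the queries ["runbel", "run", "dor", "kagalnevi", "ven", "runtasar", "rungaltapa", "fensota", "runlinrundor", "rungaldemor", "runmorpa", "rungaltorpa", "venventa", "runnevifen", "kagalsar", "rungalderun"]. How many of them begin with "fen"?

1

Traverse to the node for "fen", then collect every word in that subtree.
Matches: "fensota"
Count: 1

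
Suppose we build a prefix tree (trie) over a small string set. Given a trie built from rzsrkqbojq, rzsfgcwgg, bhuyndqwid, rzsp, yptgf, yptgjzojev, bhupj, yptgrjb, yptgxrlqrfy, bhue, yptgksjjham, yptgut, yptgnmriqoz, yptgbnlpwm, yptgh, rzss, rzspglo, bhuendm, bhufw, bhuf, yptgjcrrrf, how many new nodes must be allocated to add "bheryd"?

The longest prefix of "bheryd" already in the trie is "bh" (length 2).
New nodes needed: |"bheryd"| − 2 = 6 − 2 = 4.

4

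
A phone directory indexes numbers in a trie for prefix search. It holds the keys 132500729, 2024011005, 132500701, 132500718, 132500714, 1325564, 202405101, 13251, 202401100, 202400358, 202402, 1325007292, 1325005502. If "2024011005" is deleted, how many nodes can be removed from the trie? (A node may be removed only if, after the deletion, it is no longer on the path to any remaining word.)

1

Walk "2024011005" from the leaf back toward the root, removing each node that no remaining word uses.
The suffix "5" (1 node) is used only by "2024011005"; "202401100" is itself a stored word, so pruning stops there.
Nodes removed: 1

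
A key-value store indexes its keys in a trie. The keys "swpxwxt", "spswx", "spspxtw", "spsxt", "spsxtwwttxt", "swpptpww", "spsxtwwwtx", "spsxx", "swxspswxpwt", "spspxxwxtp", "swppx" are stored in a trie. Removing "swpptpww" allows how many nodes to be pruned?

4

A node on "swpptpww"'s path can go only if nothing else ends at it or branches off below it.
The suffix "tpww" (4 nodes) is used only by "swpptpww"; the node for "swpp" still has the child "x", so pruning stops there.
Nodes removed: 4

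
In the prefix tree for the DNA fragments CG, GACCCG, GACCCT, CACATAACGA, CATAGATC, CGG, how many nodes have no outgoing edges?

Leaves are exactly the stored words that no other stored word extends.
Those words: "CACATAACGA", "CATAGATC", "CGG", "GACCCG", "GACCCT"
Leaf count: 5

5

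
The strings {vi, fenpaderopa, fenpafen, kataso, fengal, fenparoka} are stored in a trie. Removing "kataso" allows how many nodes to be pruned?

6

A node on "kataso"'s path can go only if nothing else ends at it or branches off below it.
No other word shares any prefix with "kataso", so all 6 of its nodes go.
Nodes removed: 6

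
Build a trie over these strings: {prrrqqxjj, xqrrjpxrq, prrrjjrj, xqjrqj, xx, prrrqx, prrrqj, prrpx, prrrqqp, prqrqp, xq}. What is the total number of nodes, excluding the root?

36

Insert word by word; a character creates a node only if that edge doesn't already exist:
  "prrrqqxjj" → 9 new (p, r, r, r, q, q, x, j, j)
  "xqrrjpxrq" → 9 new (x, q, r, r, j, p, x, r, q)
  "prrrjjrj" → prefix "prrr" already present; 4 new (j, j, r, j)
  "xqjrqj" → prefix "xq" already present; 4 new (j, r, q, j)
  "xx" → prefix "x" already present; 1 new (x)
  "prrrqx" → prefix "prrrq" already present; 1 new (x)
  "prrrqj" → prefix "prrrq" already present; 1 new (j)
  "prrpx" → prefix "prr" already present; 2 new (p, x)
  "prrrqqp" → prefix "prrrqq" already present; 1 new (p)
  "prqrqp" → prefix "pr" already present; 4 new (q, r, q, p)
  "xq" → prefix "xq" already present; 0 new (none)
Total nodes = 9 + 9 + 4 + 4 + 1 + 1 + 1 + 2 + 1 + 4 + 0 = 36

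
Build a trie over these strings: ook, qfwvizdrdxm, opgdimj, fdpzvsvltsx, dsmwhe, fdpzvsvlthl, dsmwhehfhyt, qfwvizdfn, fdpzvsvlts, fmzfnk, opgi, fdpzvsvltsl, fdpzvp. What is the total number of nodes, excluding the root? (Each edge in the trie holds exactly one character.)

54

For each word, the new-node count is its length minus the longest prefix already in the trie:
  "ook" → 3 new (o, o, k)
  "qfwvizdrdxm" → 11 new (q, f, w, v, i, z, d, r, d, x, m)
  "opgdimj" → prefix "o" already present; 6 new (p, g, d, i, m, j)
  "fdpzvsvltsx" → 11 new (f, d, p, z, v, s, v, l, t, s, x)
  "dsmwhe" → 6 new (d, s, m, w, h, e)
  "fdpzvsvlthl" → prefix "fdpzvsvlt" already present; 2 new (h, l)
  "dsmwhehfhyt" → prefix "dsmwhe" already present; 5 new (h, f, h, y, t)
  "qfwvizdfn" → prefix "qfwvizd" already present; 2 new (f, n)
  "fdpzvsvlts" → prefix "fdpzvsvlts" already present; 0 new (none)
  "fmzfnk" → prefix "f" already present; 5 new (m, z, f, n, k)
  "opgi" → prefix "opg" already present; 1 new (i)
  "fdpzvsvltsl" → prefix "fdpzvsvlts" already present; 1 new (l)
  "fdpzvp" → prefix "fdpzv" already present; 1 new (p)
Total nodes = 3 + 11 + 6 + 11 + 6 + 2 + 5 + 2 + 0 + 5 + 1 + 1 + 1 = 54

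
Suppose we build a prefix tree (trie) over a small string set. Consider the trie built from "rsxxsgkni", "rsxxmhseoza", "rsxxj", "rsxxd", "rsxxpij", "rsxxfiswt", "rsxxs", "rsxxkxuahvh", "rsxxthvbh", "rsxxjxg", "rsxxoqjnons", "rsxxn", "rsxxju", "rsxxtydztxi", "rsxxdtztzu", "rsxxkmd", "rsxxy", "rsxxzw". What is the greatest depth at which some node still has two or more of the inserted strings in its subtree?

Equivalently: take the maximum, over all pairs, of their longest common prefix length.
e.g. "rsxxd" and "rsxxdtztzu" share the prefix "rsxxd" of length 5; no pair shares a longer one.
Longest shared-prefix length: 5

5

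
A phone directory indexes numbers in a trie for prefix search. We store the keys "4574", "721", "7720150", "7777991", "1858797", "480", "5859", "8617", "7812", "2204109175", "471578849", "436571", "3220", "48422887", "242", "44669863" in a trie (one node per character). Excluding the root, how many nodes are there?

80

For each word, the new-node count is its length minus the longest prefix already in the trie:
  "4574" → 4 new (4, 5, 7, 4)
  "721" → 3 new (7, 2, 1)
  "7720150" → prefix "7" already present; 6 new (7, 2, 0, 1, 5, 0)
  "7777991" → prefix "77" already present; 5 new (7, 7, 9, 9, 1)
  "1858797" → 7 new (1, 8, 5, 8, 7, 9, 7)
  "480" → prefix "4" already present; 2 new (8, 0)
  "5859" → 4 new (5, 8, 5, 9)
  "8617" → 4 new (8, 6, 1, 7)
  "7812" → prefix "7" already present; 3 new (8, 1, 2)
  "2204109175" → 10 new (2, 2, 0, 4, 1, 0, 9, 1, 7, 5)
  "471578849" → prefix "4" already present; 8 new (7, 1, 5, 7, 8, 8, 4, 9)
  "436571" → prefix "4" already present; 5 new (3, 6, 5, 7, 1)
  "3220" → 4 new (3, 2, 2, 0)
  "48422887" → prefix "48" already present; 6 new (4, 2, 2, 8, 8, 7)
  "242" → prefix "2" already present; 2 new (4, 2)
  "44669863" → prefix "4" already present; 7 new (4, 6, 6, 9, 8, 6, 3)
Total nodes = 4 + 3 + 6 + 5 + 7 + 2 + 4 + 4 + 3 + 10 + 8 + 5 + 4 + 6 + 2 + 7 = 80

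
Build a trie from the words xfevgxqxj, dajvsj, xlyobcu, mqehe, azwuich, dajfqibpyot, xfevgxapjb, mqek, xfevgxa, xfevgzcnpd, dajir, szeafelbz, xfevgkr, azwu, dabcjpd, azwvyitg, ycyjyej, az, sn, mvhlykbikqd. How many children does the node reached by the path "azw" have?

The children of the "azw" node are the distinct next characters among strings starting with "azw".
Distinct next characters after "azw": u, v.
That node has 2 child edges.

2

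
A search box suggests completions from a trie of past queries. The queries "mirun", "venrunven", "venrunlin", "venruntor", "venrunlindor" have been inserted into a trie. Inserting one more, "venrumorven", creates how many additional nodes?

The longest prefix of "venrumorven" already in the trie is "venru" (length 5).
New nodes needed: |"venrumorven"| − 5 = 11 − 5 = 6.

6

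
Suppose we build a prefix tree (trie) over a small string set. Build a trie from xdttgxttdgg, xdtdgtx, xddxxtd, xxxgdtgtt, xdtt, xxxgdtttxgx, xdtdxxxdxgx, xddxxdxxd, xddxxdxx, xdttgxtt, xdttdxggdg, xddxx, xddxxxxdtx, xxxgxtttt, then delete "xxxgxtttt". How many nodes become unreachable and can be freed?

After clearing the end-marker at "xxxgxtttt", prune upward until reaching a node still needed by another word.
The suffix "xtttt" (5 nodes) is used only by "xxxgxtttt"; the node for "xxxg" still has the child "d", so pruning stops there.
Nodes removed: 5

5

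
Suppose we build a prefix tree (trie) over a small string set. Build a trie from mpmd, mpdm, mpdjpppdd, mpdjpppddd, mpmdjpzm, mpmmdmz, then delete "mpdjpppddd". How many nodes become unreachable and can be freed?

1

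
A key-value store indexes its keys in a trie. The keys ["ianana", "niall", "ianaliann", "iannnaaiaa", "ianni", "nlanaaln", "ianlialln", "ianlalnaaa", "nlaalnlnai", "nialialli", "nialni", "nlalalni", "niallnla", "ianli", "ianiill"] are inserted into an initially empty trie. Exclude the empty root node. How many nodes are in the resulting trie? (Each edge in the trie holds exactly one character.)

69

Insert word by word; a character creates a node only if that edge doesn't already exist:
  "ianana" → 6 new (i, a, n, a, n, a)
  "niall" → 5 new (n, i, a, l, l)
  "ianaliann" → prefix "iana" already present; 5 new (l, i, a, n, n)
  "iannnaaiaa" → prefix "ian" already present; 7 new (n, n, a, a, i, a, a)
  "ianni" → prefix "iann" already present; 1 new (i)
  "nlanaaln" → prefix "n" already present; 7 new (l, a, n, a, a, l, n)
  "ianlialln" → prefix "ian" already present; 6 new (l, i, a, l, l, n)
  "ianlalnaaa" → prefix "ianl" already present; 6 new (a, l, n, a, a, a)
  "nlaalnlnai" → prefix "nla" already present; 7 new (a, l, n, l, n, a, i)
  "nialialli" → prefix "nial" already present; 5 new (i, a, l, l, i)
  "nialni" → prefix "nial" already present; 2 new (n, i)
  "nlalalni" → prefix "nla" already present; 5 new (l, a, l, n, i)
  "niallnla" → prefix "niall" already present; 3 new (n, l, a)
  "ianli" → prefix "ianli" already present; 0 new (none)
  "ianiill" → prefix "ian" already present; 4 new (i, i, l, l)
Total nodes = 6 + 5 + 5 + 7 + 1 + 7 + 6 + 6 + 7 + 5 + 2 + 5 + 3 + 0 + 4 = 69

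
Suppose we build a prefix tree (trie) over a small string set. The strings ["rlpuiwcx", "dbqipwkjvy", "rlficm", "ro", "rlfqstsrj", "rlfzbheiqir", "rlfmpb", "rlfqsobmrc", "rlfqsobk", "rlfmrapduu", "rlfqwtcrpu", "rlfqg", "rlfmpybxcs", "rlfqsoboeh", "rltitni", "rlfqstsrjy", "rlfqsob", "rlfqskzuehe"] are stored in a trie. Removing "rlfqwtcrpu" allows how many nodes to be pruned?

6

Walk "rlfqwtcrpu" from the leaf back toward the root, removing each node that no remaining word uses.
The suffix "wtcrpu" (6 nodes) is used only by "rlfqwtcrpu"; the node for "rlfq" still has the child "s", so pruning stops there.
Nodes removed: 6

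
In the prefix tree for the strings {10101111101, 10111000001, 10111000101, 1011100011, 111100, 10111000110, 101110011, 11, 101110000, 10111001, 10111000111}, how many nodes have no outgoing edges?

Leaves are exactly the stored words that no other stored word extends.
Those words: "10101111101", "10111000001", "10111000101", "10111000110", "10111000111", "101110011", "111100"
Leaf count: 7

7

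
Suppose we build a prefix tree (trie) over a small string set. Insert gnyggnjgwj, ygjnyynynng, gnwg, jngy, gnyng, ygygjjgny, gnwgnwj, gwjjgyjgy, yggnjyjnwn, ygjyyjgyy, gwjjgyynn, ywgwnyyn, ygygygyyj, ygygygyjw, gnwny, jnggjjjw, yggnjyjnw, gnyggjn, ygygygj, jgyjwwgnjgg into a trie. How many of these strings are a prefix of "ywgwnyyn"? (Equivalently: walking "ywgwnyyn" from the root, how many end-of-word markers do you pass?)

Traverse "ywgwnyyn" character by character; count nodes along the way that are marked as word ends.
Prefixes of the query that are stored words: "ywgwnyyn"
Count: 1

1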